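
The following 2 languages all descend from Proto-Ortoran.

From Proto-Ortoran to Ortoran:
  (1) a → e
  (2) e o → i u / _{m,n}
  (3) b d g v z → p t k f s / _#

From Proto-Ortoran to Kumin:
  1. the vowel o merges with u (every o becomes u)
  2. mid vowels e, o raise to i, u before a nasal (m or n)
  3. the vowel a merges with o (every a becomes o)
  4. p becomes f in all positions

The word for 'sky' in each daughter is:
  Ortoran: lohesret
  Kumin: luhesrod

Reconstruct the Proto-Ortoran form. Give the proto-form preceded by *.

*lohesrad

Position 7: Ortoran has e, Kumin has o. In Kumin, o can only continue *a, so the proto-segment is *a.
Position 2: Ortoran has o, Kumin has u. Ortoran preserves o here (none of its changes turn any other segment into o), so the proto-segment is *o.
Position 8: Ortoran has t, Kumin has d. Kumin preserves d here (none of its changes turn any other segment into d), so the proto-segment is *d.
The remaining positions agree across the daughters. Check the candidate against every language:
Ortoran: start from *lohesrad.
  rule 1 (vowel merger): lohesrad → lohesred
  rule 2: no change — lohesred
  rule 3 (final devoicing): lohesred → lohesret
  ⇒ Ortoran lohesret
Kumin: start from *lohesrad.
  rule 1 (vowel merger): lohesrad → luhesrad
  rule 2: no change — luhesrad
  rule 3 (vowel merger): luhesrad → luhesrod
  rule 4: no change — luhesrod
  ⇒ Kumin luhesrod
*lohesrad is the unique common source.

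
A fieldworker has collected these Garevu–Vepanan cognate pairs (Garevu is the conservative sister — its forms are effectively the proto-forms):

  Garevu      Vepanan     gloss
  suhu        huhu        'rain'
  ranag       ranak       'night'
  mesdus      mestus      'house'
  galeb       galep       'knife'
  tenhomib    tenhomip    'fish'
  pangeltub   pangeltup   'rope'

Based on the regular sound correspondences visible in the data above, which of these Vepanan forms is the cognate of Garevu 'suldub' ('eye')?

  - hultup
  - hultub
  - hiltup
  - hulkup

suhu ~ huhu — Garevu s corresponds to Vepanan h word-initially before a back vowel.
mesdus ~ mestus — Garevu d corresponds to Vepanan t after a consonant, before a back vowel.
galeb ~ galep, tenhomib ~ tenhomip — Garevu b corresponds to Vepanan p word-finally.
Applying these to Garevu 'suldub':
  suldub → huldub   (s→h word-initially before a back vowel)
  huldub → hultub   (d→t after a consonant, before a back vowel)
  hultub → hultup   (b→p word-finally)
So the Vepanan cognate is 'hultup'.

hultup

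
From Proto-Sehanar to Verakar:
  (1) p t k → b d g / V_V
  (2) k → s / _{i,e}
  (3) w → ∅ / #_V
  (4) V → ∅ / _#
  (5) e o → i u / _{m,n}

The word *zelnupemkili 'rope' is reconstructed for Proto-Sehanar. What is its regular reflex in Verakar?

Verakar: start from *zelnupemkili.
  rule 1 (intervocalic voicing): zelnupemkili → zelnubemkili
  rule 2 (palatalisation): zelnubemkili → zelnubemsili
  rule 3: no change — zelnubemsili
  rule 4 (apocope): zelnubemsili → zelnubemsil
  rule 5 (pre-nasal raising): zelnubemsil → zelnubimsil
  ⇒ Verakar zelnubimsil

zelnubimsil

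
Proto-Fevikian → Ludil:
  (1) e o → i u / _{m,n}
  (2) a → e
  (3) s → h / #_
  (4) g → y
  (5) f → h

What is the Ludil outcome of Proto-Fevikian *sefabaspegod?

Ludil: *sefabaspegod
  sefabaspegod (rule 1 does not apply)
  sefabaspegod → sefebespegod   [vowel merger]
  sefebespegod → hefebespegod   [debuccalisation]
  hefebespegod → hefebespeyod   [unconditioned shift]
  hefebespeyod → hehebespeyod   [unconditioned shift]
  giving Ludil hehebespeyod.

hehebespeyod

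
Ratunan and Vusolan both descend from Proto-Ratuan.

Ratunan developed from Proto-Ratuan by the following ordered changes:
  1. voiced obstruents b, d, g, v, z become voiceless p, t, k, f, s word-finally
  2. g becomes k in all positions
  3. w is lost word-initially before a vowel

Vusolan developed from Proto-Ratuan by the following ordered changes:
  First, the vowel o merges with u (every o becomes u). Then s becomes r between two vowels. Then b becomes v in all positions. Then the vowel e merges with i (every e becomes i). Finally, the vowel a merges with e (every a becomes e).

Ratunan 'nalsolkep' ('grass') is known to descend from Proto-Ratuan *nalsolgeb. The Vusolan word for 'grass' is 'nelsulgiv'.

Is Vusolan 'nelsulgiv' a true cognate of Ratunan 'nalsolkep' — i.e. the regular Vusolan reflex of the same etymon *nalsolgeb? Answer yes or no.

yes

Derive the expected Vusolan reflex of *nalsolgeb:
Vusolan: *nalsolgeb > nalsulgeb > nalsulgev > nalsulgiv > nelsulgiv  (by vowel merger, unconditioned shift, vowel merger, vowel merger)
Vusolan 'nelsulgiv' matches the regular reflex exactly, so the pair is cognate.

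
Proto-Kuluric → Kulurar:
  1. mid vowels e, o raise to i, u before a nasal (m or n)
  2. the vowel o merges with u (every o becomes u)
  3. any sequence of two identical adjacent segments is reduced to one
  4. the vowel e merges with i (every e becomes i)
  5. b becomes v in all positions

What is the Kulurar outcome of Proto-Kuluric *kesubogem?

kisuvugim

Kulurar: *kesubogem > kesubogim > kesubugim > kisubugim > kisuvugim  (by pre-nasal raising, vowel merger, vowel merger, unconditioned shift)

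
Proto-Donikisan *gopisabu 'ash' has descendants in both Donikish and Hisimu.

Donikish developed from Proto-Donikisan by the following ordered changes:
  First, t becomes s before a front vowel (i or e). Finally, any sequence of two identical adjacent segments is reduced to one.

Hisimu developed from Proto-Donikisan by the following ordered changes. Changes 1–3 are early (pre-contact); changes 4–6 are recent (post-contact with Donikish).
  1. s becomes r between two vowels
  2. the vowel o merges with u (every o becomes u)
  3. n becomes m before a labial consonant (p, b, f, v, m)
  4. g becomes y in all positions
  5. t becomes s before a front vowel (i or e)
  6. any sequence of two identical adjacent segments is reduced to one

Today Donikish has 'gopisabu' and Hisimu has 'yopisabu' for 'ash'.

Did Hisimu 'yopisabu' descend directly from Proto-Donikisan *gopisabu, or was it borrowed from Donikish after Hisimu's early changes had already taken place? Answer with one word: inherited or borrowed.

If inherited, *gopisabu would pass through all of Hisimu's changes:
Hisimu: start from *gopisabu.
  rule 1 (rhotacism): gopisabu → gopirabu
  rule 2 (vowel merger): gopirabu → gupirabu
  rule 3: no change — gupirabu
  rule 4 (unconditioned shift): gupirabu → yupirabu
  rule 5: no change — yupirabu
  rule 6: no change — yupirabu
  ⇒ Hisimu yupirabu
If borrowed from Donikish 'gopisabu' after the early changes, it would undergo only the recent ones:
  rule 4 (unconditioned shift): gopisabu → yopisabu
  rule 5 (palatalisation): no change (yopisabu)
  rule 6 (degemination): no change (yopisabu)
  ⇒ as a loan: yopisabu
Hisimu 'yopisabu' matches the loan outcome 'yopisabu', not the inherited 'yupirabu' — it skipped the early Hisimu changes, so it was borrowed from Donikish.

borrowed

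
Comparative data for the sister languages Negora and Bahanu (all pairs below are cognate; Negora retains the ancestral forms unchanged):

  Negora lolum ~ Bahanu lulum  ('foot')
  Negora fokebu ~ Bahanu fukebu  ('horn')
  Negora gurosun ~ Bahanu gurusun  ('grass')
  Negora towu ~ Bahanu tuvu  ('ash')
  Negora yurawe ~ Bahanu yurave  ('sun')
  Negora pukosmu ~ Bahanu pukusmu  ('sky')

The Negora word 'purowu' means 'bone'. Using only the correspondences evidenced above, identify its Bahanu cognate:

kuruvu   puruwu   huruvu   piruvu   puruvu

puruvu

lolum ~ lulum, fokebu ~ fukebu — Negora o corresponds to Bahanu u after a consonant, before a consonant other than r, m, n, p, b, f, v.
towu ~ tuvu — Negora w corresponds to Bahanu v between vowels (before a back vowel).
Applying these to Negora 'purowu':
  purowu → puruwu   (o→u after a consonant, before a consonant other than r, m, n, p, b, f, v)
  puruwu → puruvu   (w→v between vowels (before a back vowel))
So the Bahanu cognate is 'puruvu'.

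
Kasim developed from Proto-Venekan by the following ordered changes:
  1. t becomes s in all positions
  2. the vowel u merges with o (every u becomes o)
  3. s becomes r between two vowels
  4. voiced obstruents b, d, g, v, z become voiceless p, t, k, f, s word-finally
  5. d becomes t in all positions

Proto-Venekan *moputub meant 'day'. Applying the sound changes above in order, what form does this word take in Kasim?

moporop

Kasim: start from *moputub.
  rule 1 (unconditioned shift): moputub → mopusub
  rule 2 (vowel merger): mopusub → moposob
  rule 3 (rhotacism): moposob → moporob
  rule 4 (final devoicing): moporob → moporop
  rule 5: no change — moporop
  ⇒ Kasim moporop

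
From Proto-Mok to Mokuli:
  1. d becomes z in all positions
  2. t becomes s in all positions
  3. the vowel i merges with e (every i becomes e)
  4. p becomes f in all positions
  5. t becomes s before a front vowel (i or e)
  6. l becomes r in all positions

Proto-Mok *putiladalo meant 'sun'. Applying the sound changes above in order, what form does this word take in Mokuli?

Mokuli: *putiladalo > putilazalo > pusilazalo > puselazalo > fuselazalo > fuserazaro  (by unconditioned shift, unconditioned shift, vowel merger, unconditioned shift, unconditioned shift)

fuserazaro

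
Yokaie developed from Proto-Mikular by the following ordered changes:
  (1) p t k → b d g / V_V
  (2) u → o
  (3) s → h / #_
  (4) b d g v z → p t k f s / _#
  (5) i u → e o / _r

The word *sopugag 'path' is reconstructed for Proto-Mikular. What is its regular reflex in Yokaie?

Yokaie: *sopugag > sobugag > sobogag > hobogag > hobogak  (by intervocalic voicing, vowel merger, debuccalisation, final devoicing)

hobogak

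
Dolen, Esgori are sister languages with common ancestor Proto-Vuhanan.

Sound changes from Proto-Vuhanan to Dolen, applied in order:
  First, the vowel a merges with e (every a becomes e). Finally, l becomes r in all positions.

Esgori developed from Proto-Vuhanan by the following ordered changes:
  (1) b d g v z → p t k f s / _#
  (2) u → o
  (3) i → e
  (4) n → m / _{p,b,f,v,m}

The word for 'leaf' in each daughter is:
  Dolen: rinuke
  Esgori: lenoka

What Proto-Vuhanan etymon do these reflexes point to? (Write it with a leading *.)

Position 6: Dolen has e, Esgori has a. Esgori preserves a here (none of its changes turn any other segment into a), so the proto-segment is *a.
Position 2: Dolen has i, Esgori has e. Dolen preserves i here (none of its changes turn any other segment into i), so the proto-segment is *i.
Verify the candidate proto-form against each daughter:
Dolen: *linuka
  linuka → linuke   [vowel merger]
  linuke → rinuke   [unconditioned shift]
  giving Dolen rinuke.
Esgori: *linuka > linoka > lenoka  (by vowel merger, vowel merger)
No other proto-form is consistent with every reflex, so the reconstruction is *linuka.

*linuka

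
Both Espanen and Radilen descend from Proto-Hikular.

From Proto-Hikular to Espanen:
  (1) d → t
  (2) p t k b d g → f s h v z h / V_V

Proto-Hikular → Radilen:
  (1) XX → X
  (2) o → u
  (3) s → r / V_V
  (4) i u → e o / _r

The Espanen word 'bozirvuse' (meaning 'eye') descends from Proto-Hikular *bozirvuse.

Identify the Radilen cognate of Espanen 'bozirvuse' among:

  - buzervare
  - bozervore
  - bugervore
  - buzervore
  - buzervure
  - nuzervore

Radilen: start from *bozirvuse.
  rule 1: no change — bozirvuse
  rule 2 (vowel merger): bozirvuse → buzirvuse
  rule 3 (rhotacism): buzirvuse → buzirvure
  rule 4 (pre-rhotic lowering): buzirvure → buzervore
  ⇒ Radilen buzervore
The other candidates each miss or misapply at least one Radilen change.

buzervore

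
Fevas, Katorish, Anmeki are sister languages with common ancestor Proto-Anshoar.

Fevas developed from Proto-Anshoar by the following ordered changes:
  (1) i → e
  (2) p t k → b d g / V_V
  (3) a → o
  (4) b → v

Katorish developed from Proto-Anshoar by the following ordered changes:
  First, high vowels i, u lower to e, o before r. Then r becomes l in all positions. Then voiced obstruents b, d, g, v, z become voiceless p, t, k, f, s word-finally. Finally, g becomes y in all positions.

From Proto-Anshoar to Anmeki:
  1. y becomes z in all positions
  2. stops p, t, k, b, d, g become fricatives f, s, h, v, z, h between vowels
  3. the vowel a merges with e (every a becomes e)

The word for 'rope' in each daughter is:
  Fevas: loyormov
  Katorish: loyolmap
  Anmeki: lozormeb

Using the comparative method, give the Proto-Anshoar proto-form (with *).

Position 3: Fevas has y, Katorish has y, Anmeki has z. Fevas preserves y here (none of its changes turn any other segment into y), so the proto-segment is *y.
Position 5: Fevas has r, Katorish has l, Anmeki has r. Fevas preserves r here (none of its changes turn any other segment into r), so the proto-segment is *r.
Verify the candidate proto-form against each daughter:
Fevas: *loyormab
  loyormab (rule 1 does not apply)
  loyormab (rule 2 does not apply)
  loyormab → loyormob   [vowel merger]
  loyormob → loyormov   [unconditioned shift]
  giving Fevas loyormov.
Katorish: *loyormab
  loyormab (rule 1 does not apply)
  loyormab → loyolmab   [unconditioned shift]
  loyolmab → loyolmap   [final devoicing]
  loyolmap (rule 4 does not apply)
  giving Katorish loyolmap.
Anmeki: start from *loyormab.
  rule 1 (unconditioned shift): loyormab → lozormab
  rule 2: no change — lozormab
  rule 3 (vowel merger): lozormab → lozormeb
  ⇒ Anmeki lozormeb
No other proto-form is consistent with every reflex, so the reconstruction is *loyormab.

*loyormab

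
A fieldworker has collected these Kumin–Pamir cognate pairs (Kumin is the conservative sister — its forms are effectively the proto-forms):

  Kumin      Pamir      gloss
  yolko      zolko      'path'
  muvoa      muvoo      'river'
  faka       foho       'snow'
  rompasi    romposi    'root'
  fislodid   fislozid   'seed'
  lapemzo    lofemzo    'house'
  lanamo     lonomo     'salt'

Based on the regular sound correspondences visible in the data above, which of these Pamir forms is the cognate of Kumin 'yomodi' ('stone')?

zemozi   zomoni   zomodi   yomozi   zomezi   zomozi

yolko ~ zolko — Kumin y corresponds to Pamir z word-initially before a back vowel.
fislodid ~ fislozid — Kumin d corresponds to Pamir z between vowels (before a front vowel).
Applying these to Kumin 'yomodi':
  yomodi → zomodi   (y→z word-initially before a back vowel)
  zomodi → zomozi   (d→z between vowels (before a front vowel))
So the Pamir cognate is 'zomozi'.

zomozi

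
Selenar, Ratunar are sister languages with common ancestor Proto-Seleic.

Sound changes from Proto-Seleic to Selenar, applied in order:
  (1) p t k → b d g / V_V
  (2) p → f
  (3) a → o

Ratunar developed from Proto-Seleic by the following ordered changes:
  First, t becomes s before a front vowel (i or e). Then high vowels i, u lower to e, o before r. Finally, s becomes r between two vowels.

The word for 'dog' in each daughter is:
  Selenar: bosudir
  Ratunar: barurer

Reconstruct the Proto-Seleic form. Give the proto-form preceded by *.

Position 6: Selenar has i, Ratunar has e. Selenar preserves i here (none of its changes turn any other segment into i), so the proto-segment is *i.
Position 5: Selenar has d, Ratunar has r. Taking the neighbouring segments as reconstructed: Selenar d could go back to *t or *d; Ratunar r could go back to *t or *s — the one source consistent with every daughter is *t.
Position 3: Selenar has s, Ratunar has r. Selenar preserves s here (none of its changes turn any other segment into s), so the proto-segment is *s.
Continuing position by position gives *basutir; check it forward:
Selenar: *basutir > basudir > bosudir  (by intervocalic voicing, vowel merger)
Ratunar: *basutir > basusir > basuser > barurer  (by palatalisation, pre-rhotic lowering, rhotacism)
Only *basutir yields all of Selenar bosudir, Ratunar barurer.

*basutir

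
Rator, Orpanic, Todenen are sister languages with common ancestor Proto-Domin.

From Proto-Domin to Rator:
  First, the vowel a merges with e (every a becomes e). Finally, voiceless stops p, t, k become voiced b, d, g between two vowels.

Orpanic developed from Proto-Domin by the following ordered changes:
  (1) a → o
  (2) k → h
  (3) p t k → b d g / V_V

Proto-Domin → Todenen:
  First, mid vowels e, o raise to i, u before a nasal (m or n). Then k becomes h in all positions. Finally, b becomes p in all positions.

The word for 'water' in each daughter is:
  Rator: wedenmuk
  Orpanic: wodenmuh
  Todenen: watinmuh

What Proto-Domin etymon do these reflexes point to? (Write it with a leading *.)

*watenmuk

Position 2: Rator has e, Orpanic has o, Todenen has a. Todenen preserves a here (none of its changes turn any other segment into a), so the proto-segment is *a.
Position 4: Rator has e, Orpanic has e, Todenen has i. Orpanic preserves e here (none of its changes turn any other segment into e), so the proto-segment is *e.
Continuing position by position gives *watenmuk; check it forward:
Rator: *watenmuk > wetenmuk > wedenmuk  (by vowel merger, intervocalic voicing)
Orpanic: *watenmuk
  watenmuk → wotenmuk   [vowel merger]
  wotenmuk → wotenmuh   [unconditioned shift]
  wotenmuh → wodenmuh   [intervocalic voicing]
  giving Orpanic wodenmuh.
Todenen: *watenmuk
  watenmuk → watinmuk   [pre-nasal raising]
  watinmuk → watinmuh   [unconditioned shift]
  watinmuh (rule 3 does not apply)
  giving Todenen watinmuh.
Only *watenmuk yields all of Rator wedenmuk, Orpanic wodenmuh, Todenen watinmuh.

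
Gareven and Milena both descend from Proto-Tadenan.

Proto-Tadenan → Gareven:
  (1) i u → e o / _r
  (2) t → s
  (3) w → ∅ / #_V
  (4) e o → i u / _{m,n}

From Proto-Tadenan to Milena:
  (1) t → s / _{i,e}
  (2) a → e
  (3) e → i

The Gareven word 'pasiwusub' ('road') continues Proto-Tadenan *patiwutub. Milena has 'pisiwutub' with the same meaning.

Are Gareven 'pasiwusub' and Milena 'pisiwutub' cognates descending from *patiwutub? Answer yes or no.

yes

Derive the expected Milena reflex of *patiwutub:
Milena: *patiwutub > pasiwutub > pesiwutub > pisiwutub  (by palatalisation, vowel merger, vowel merger)
Milena 'pisiwutub' matches the regular reflex exactly, so the pair is cognate.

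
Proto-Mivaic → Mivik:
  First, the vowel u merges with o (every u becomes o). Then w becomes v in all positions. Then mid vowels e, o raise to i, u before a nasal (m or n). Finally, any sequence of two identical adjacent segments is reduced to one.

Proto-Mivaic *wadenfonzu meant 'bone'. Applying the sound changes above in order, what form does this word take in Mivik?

Mivik: start from *wadenfonzu.
  rule 1 (vowel merger): wadenfonzu → wadenfonzo
  rule 2 (unconditioned shift): wadenfonzo → vadenfonzo
  rule 3 (pre-nasal raising): vadenfonzo → vadinfunzo
  rule 4: no change — vadinfunzo
  ⇒ Mivik vadinfunzo

vadinfunzo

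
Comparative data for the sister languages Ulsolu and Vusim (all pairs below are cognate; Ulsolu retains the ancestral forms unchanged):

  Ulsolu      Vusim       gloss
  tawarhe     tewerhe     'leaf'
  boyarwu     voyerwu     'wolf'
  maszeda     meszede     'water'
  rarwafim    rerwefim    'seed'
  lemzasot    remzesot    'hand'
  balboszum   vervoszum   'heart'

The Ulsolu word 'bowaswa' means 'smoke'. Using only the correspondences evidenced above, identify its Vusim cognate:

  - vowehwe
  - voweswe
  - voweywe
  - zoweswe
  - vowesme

voweswe

boyarwu ~ voyerwu — Ulsolu b corresponds to Vusim v word-initially before a back vowel.
tawarhe ~ tewerhe, maszeda ~ meszede — Ulsolu a corresponds to Vusim e after a consonant, before a consonant other than r, m, n, p, b, f, v.
maszeda ~ meszede — Ulsolu a corresponds to Vusim e word-finally.
Applying these to Ulsolu 'bowaswa':
  bowaswa → vowaswa   (b→v word-initially before a back vowel)
  vowaswa → voweswa   (a→e after a consonant, before a consonant other than r, m, n, p, b, f, v)
  voweswa → voweswe   (a→e word-finally)
So the Vusim cognate is 'voweswe'.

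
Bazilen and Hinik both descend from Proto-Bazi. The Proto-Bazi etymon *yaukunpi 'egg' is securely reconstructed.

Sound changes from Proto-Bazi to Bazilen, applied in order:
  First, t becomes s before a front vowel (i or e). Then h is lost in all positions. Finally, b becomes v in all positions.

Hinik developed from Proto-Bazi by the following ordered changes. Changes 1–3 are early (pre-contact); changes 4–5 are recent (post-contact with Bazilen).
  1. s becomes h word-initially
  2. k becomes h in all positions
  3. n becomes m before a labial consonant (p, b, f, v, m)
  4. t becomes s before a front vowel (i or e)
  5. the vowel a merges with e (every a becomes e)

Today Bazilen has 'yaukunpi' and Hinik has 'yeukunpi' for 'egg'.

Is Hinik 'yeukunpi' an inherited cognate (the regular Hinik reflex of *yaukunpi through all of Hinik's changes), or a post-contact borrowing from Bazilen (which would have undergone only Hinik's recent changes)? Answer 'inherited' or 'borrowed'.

If inherited, *yaukunpi would pass through all of Hinik's changes:
Hinik: *yaukunpi
  yaukunpi (rule 1 does not apply)
  yaukunpi → yauhunpi   [unconditioned shift]
  yauhunpi → yauhumpi   [nasal place assimilation]
  yauhumpi (rule 4 does not apply)
  yauhumpi → yeuhumpi   [vowel merger]
  giving Hinik yeuhumpi.
If borrowed from Bazilen 'yaukunpi' after the early changes, it would undergo only the recent ones:
  rule 4 (palatalisation): no change (yaukunpi)
  rule 5 (vowel merger): yaukunpi → yeukunpi
  ⇒ as a loan: yeukunpi
Hinik 'yeukunpi' matches the loan outcome 'yeukunpi', not the inherited 'yeuhumpi' — it skipped the early Hinik changes, so it was borrowed from Bazilen.

borrowed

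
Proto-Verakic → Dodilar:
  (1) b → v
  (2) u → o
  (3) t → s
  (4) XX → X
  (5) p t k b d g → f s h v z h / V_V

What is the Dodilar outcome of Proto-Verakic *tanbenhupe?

sanvenhofe

Dodilar: start from *tanbenhupe.
  rule 1 (unconditioned shift): tanbenhupe → tanvenhupe
  rule 2 (vowel merger): tanvenhupe → tanvenhope
  rule 3 (unconditioned shift): tanvenhope → sanvenhope
  rule 4: no change — sanvenhope
  rule 5 (intervocalic lenition): sanvenhope → sanvenhofe
  ⇒ Dodilar sanvenhofe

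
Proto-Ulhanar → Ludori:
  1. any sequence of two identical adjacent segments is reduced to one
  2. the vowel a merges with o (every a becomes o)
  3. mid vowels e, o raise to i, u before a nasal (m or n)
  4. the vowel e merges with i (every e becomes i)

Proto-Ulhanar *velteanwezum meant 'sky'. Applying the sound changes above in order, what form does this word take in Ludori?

Ludori: *velteanwezum
  velteanwezum (rule 1 does not apply)
  velteanwezum → velteonwezum   [vowel merger]
  velteonwezum → velteunwezum   [pre-nasal raising]
  velteunwezum → viltiunwizum   [vowel merger]
  giving Ludori viltiunwizum.

viltiunwizum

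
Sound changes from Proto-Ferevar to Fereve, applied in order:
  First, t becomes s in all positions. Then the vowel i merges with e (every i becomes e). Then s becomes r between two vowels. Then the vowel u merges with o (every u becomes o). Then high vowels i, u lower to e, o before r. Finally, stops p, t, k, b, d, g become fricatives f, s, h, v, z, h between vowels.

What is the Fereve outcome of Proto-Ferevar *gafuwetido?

Fereve: start from *gafuwetido.
  rule 1 (unconditioned shift): gafuwetido → gafuwesido
  rule 2 (vowel merger): gafuwesido → gafuwesedo
  rule 3 (rhotacism): gafuwesedo → gafuweredo
  rule 4 (vowel merger): gafuweredo → gafoweredo
  rule 5: no change — gafoweredo
  rule 6 (intervocalic lenition): gafoweredo → gafowerezo
  ⇒ Fereve gafowerezo

gafowerezo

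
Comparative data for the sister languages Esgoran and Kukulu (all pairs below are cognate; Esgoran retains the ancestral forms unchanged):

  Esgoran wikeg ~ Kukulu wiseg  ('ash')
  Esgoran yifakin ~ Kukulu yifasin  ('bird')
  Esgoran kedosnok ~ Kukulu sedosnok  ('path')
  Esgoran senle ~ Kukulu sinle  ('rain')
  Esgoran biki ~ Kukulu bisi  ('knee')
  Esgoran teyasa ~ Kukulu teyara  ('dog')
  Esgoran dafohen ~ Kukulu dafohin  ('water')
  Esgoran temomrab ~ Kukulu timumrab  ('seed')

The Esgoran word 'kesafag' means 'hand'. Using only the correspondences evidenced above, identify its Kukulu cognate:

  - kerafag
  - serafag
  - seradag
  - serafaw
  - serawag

kedosnok ~ sedosnok — Esgoran k corresponds to Kukulu s word-initially before a front vowel.
teyasa ~ teyara — Esgoran s corresponds to Kukulu r between vowels (before a back vowel).
Applying these to Esgoran 'kesafag':
  kesafag → sesafag   (k→s word-initially before a front vowel)
  sesafag → serafag   (s→r between vowels (before a back vowel))
So the Kukulu cognate is 'serafag'.

serafag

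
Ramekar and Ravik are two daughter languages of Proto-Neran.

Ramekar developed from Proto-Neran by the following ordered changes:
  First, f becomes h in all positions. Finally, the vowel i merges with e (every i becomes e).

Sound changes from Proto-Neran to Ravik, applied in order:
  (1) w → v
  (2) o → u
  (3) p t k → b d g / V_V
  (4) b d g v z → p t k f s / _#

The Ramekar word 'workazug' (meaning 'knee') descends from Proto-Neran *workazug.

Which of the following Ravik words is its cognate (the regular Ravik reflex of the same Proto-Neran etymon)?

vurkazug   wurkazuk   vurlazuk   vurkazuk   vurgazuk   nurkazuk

vurkazuk

Ravik: *workazug > vorkazug > vurkazug > vurkazuk  (by unconditioned shift, vowel merger, final devoicing)
Only 'vurkazuk' matches the regular Ravik development of *workazug.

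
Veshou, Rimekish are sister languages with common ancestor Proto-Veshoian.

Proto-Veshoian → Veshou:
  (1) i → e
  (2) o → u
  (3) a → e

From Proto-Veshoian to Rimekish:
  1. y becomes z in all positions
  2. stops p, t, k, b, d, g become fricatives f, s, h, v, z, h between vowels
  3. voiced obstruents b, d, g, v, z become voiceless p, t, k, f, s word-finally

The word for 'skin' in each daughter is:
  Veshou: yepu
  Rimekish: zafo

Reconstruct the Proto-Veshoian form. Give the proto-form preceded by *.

*yapo

Position 4: Veshou has u, Rimekish has o. Rimekish preserves o here (none of its changes turn any other segment into o), so the proto-segment is *o.
Position 1: Veshou has y, Rimekish has z. Veshou preserves y here (none of its changes turn any other segment into y), so the proto-segment is *y.
Verify the candidate proto-form against each daughter:
Veshou: *yapo > yapu > yepu  (by vowel merger, vowel merger)
Rimekish: start from *yapo.
  rule 1 (unconditioned shift): yapo → zapo
  rule 2 (intervocalic lenition): zapo → zafo
  rule 3: no change — zafo
  ⇒ Rimekish zafo
*yapo is the unique common source.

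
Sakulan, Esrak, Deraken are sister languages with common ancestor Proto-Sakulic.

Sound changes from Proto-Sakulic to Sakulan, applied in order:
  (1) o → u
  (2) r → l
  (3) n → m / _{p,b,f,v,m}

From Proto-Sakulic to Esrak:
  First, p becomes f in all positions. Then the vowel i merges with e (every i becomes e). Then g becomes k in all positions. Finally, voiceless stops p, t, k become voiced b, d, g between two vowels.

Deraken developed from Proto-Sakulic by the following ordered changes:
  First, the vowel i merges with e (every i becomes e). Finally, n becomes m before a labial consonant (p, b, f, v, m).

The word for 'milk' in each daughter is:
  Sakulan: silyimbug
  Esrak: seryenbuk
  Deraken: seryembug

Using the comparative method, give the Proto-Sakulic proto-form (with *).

Position 5: Sakulan has i, Esrak has e, Deraken has e. Sakulan preserves i here (none of its changes turn any other segment into i), so the proto-segment is *i.
Position 6: Sakulan has m, Esrak has n, Deraken has m. Esrak preserves n here (none of its changes turn any other segment into n), so the proto-segment is *n.
This points to *siryinbug. Verify forward in each daughter:
Sakulan: start from *siryinbug.
  rule 1: no change — siryinbug
  rule 2 (unconditioned shift): siryinbug → silyinbug
  rule 3 (nasal place assimilation): silyinbug → silyimbug
  ⇒ Sakulan silyimbug
Esrak: start from *siryinbug.
  rule 1: no change — siryinbug
  rule 2 (vowel merger): siryinbug → seryenbug
  rule 3 (unconditioned shift): seryenbug → seryenbuk
  rule 4: no change — seryenbuk
  ⇒ Esrak seryenbuk
Deraken: start from *siryinbug.
  rule 1 (vowel merger): siryinbug → seryenbug
  rule 2 (nasal place assimilation): seryenbug → seryembug
  ⇒ Deraken seryembug
*siryinbug is the unique common source.

*siryinbug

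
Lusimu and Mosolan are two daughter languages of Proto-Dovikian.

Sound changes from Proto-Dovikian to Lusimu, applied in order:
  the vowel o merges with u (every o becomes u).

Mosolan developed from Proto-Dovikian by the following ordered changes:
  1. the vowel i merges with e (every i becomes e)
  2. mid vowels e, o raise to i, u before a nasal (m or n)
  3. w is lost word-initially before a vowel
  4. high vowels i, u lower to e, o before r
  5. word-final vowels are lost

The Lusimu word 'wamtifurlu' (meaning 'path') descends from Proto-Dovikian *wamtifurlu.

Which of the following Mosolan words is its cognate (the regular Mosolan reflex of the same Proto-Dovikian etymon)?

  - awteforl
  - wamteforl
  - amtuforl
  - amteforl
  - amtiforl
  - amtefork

Mosolan: *wamtifurlu
  wamtifurlu → wamtefurlu   [vowel merger]
  wamtefurlu (rule 2 does not apply)
  wamtefurlu → amtefurlu   [glide loss]
  amtefurlu → amteforlu   [pre-rhotic lowering]
  amteforlu → amteforl   [apocope]
  giving Mosolan amteforl.

amteforl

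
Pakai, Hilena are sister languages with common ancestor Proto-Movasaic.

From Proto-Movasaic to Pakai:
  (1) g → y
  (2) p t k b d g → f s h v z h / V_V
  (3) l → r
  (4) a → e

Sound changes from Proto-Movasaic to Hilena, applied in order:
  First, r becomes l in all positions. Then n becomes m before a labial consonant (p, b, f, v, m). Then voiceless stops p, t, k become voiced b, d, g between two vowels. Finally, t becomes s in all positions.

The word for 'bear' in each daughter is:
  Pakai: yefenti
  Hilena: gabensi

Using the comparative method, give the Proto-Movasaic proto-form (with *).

*gapenti

Position 2: Pakai has e, Hilena has a. Hilena preserves a here (none of its changes turn any other segment into a), so the proto-segment is *a.
Position 6: Pakai has t, Hilena has s. Pakai preserves t here (none of its changes turn any other segment into t), so the proto-segment is *t.
This points to *gapenti. Verify forward in each daughter:
Pakai: *gapenti
  gapenti → yapenti   [unconditioned shift]
  yapenti → yafenti   [intervocalic lenition]
  yafenti (rule 3 does not apply)
  yafenti → yefenti   [vowel merger]
  giving Pakai yefenti.
Hilena: *gapenti
  gapenti (rule 1 does not apply)
  gapenti (rule 2 does not apply)
  gapenti → gabenti   [intervocalic voicing]
  gabenti → gabensi   [unconditioned shift]
  giving Hilena gabensi.
Only *gapenti yields all of Pakai yefenti, Hilena gabensi.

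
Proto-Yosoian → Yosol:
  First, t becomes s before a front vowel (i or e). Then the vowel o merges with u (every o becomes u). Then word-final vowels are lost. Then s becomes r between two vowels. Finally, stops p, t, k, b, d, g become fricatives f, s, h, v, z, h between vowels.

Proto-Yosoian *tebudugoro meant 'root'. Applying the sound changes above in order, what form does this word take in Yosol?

sevuzuhur

Yosol: *tebudugoro > sebudugoro > sebuduguru > sebudugur > sevuzuhur  (by palatalisation, vowel merger, apocope, intervocalic lenition)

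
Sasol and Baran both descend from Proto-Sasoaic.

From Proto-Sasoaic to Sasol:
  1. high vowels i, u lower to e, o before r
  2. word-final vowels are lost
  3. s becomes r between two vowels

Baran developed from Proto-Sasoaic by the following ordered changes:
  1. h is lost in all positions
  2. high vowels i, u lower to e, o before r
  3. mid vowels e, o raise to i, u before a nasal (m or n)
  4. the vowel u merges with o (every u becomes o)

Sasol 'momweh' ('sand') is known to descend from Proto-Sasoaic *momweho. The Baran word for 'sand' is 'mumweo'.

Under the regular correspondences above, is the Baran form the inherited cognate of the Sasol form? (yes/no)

no

Derive the expected Baran reflex of *momweho:
Baran: *momweho
  momweho → momweo   [h-loss]
  momweo (rule 2 does not apply)
  momweo → mumweo   [pre-nasal raising]
  mumweo → momweo   [vowel merger]
  giving Baran momweo.
The regular Baran reflex would be 'momweo', but the attested form is 'mumweo'. The correspondence is irregular, so they are not cognates (the Baran form has a different source).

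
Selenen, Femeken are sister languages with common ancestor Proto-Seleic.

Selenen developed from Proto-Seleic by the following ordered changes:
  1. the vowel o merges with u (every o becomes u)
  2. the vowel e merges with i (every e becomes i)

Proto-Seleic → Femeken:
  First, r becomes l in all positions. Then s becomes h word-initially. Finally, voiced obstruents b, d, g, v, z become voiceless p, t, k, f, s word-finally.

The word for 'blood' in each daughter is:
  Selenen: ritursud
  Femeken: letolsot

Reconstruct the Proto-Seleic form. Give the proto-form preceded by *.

Position 7: Selenen has u, Femeken has o. Femeken preserves o here (none of its changes turn any other segment into o), so the proto-segment is *o.
Position 8: Selenen has d, Femeken has t. Selenen preserves d here (none of its changes turn any other segment into d), so the proto-segment is *d.
Position 2: Selenen has i, Femeken has e. Femeken preserves e here (none of its changes turn any other segment into e), so the proto-segment is *e.
Continuing position by position gives *retorsod; check it forward:
Selenen: start from *retorsod.
  rule 1 (vowel merger): retorsod → retursud
  rule 2 (vowel merger): retursud → ritursud
  ⇒ Selenen ritursud
Femeken: *retorsod
  retorsod → letolsod   [unconditioned shift]
  letolsod (rule 2 does not apply)
  letolsod → letolsot   [final devoicing]
  giving Femeken letolsot.
Only *retorsod yields all of Selenen ritursud, Femeken letolsot.

*retorsod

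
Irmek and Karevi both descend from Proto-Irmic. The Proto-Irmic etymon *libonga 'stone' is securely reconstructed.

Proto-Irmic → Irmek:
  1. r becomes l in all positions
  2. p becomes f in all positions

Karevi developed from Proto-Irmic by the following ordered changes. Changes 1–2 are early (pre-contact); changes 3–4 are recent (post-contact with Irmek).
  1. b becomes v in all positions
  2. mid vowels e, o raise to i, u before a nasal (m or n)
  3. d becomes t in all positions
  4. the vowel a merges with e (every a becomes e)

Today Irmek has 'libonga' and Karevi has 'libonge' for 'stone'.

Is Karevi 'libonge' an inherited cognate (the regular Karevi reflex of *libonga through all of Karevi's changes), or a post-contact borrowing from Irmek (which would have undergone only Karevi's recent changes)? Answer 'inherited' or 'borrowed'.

If inherited, *libonga would pass through all of Karevi's changes:
Karevi: *libonga > livonga > livunga > livunge  (by unconditioned shift, pre-nasal raising, vowel merger)
If borrowed from Irmek 'libonga' after the early changes, it would undergo only the recent ones:
  rule 3 (unconditioned shift): no change (libonga)
  rule 4 (vowel merger): libonga → libonge
  ⇒ as a loan: libonge
Karevi 'libonge' matches the loan outcome 'libonge', not the inherited 'livunge' — it skipped the early Karevi changes, so it was borrowed from Irmek.

borrowed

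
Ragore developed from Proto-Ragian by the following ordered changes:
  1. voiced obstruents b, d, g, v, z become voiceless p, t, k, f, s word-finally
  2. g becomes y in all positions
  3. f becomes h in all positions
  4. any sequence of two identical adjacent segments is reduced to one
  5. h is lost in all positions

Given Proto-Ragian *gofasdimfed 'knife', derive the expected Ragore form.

yoasdimet

Ragore: *gofasdimfed > gofasdimfet > yofasdimfet > yohasdimhet > yoasdimet  (by final devoicing, unconditioned shift, unconditioned shift, h-loss)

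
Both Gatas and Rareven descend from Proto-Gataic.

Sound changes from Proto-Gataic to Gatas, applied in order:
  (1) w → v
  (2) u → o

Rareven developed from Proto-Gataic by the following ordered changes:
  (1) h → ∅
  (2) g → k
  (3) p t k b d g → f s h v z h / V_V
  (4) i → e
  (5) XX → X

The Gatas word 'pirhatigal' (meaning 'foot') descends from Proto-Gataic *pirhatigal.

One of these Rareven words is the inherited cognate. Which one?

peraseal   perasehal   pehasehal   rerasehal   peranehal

perasehal

Rareven: start from *pirhatigal.
  rule 1 (h-loss): pirhatigal → piratigal
  rule 2 (unconditioned shift): piratigal → piratikal
  rule 3 (intervocalic lenition): piratikal → pirasihal
  rule 4 (vowel merger): pirasihal → perasehal
  rule 5: no change — perasehal
  ⇒ Rareven perasehal
The other candidates each miss or misapply at least one Rareven change.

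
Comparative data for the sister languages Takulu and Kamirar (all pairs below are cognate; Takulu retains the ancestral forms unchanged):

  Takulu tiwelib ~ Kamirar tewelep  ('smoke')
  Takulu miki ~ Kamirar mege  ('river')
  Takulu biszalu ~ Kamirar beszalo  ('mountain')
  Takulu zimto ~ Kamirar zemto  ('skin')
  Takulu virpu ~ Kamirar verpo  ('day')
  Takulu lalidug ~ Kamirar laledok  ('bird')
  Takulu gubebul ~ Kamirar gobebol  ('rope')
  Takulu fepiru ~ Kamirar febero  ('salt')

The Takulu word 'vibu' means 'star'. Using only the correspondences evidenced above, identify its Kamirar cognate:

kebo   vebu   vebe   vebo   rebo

vebo

tiwelib ~ tewelep — Takulu i corresponds to Kamirar e after a consonant, before a labial obstruent.
biszalu ~ beszalo, virpu ~ verpo — Takulu u corresponds to Kamirar o word-finally.
Applying these to Takulu 'vibu':
  vibu → vebu   (i→e after a consonant, before a labial obstruent)
  vebu → vebo   (u→o word-finally)
So the Kamirar cognate is 'vebo'.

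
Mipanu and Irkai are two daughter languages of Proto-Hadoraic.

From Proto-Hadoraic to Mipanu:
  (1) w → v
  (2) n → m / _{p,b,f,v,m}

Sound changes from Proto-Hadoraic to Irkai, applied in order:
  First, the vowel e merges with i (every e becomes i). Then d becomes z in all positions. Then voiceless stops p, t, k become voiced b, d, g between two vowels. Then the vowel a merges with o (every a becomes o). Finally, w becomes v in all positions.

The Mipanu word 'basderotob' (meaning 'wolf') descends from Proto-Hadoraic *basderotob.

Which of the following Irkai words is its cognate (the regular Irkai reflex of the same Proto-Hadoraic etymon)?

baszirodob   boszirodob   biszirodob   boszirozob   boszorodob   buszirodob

boszirodob

Irkai: start from *basderotob.
  rule 1 (vowel merger): basderotob → basdirotob
  rule 2 (unconditioned shift): basdirotob → baszirotob
  rule 3 (intervocalic voicing): baszirotob → baszirodob
  rule 4 (vowel merger): baszirodob → boszirodob
  rule 5: no change — boszirodob
  ⇒ Irkai boszirodob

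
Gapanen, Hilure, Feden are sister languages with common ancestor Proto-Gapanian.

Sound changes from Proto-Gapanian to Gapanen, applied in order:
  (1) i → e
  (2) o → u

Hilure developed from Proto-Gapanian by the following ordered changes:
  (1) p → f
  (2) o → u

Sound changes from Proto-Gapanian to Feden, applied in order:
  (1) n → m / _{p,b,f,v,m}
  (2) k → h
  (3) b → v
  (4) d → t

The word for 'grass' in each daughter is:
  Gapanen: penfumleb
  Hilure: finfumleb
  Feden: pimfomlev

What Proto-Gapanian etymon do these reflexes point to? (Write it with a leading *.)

*pinfomleb

Position 5: Gapanen has u, Hilure has u, Feden has o. Feden preserves o here (none of its changes turn any other segment into o), so the proto-segment is *o.
Position 9: Gapanen has b, Hilure has b, Feden has v. Gapanen preserves b here (none of its changes turn any other segment into b), so the proto-segment is *b.
Position 2: Gapanen has e, Hilure has i, Feden has i. Hilure preserves i here (none of its changes turn any other segment into i), so the proto-segment is *i.
This points to *pinfomleb. Verify forward in each daughter:
Gapanen: start from *pinfomleb.
  rule 1 (vowel merger): pinfomleb → penfomleb
  rule 2 (vowel merger): penfomleb → penfumleb
  ⇒ Gapanen penfumleb
Hilure: start from *pinfomleb.
  rule 1 (unconditioned shift): pinfomleb → finfomleb
  rule 2 (vowel merger): finfomleb → finfumleb
  ⇒ Hilure finfumleb
Feden: start from *pinfomleb.
  rule 1 (nasal place assimilation): pinfomleb → pimfomleb
  rule 2: no change — pimfomleb
  rule 3 (unconditioned shift): pimfomleb → pimfomlev
  rule 4: no change — pimfomlev
  ⇒ Feden pimfomlev
*pinfomleb is the unique common source.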